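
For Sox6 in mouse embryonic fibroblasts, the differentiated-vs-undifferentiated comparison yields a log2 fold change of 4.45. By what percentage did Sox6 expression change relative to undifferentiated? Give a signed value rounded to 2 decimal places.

2085.66%

Fold change = 2^(4.45) = 21.8566
Percent change = (FC − 1) × 100% = (21.8566 − 1) × 100 = 2085.66%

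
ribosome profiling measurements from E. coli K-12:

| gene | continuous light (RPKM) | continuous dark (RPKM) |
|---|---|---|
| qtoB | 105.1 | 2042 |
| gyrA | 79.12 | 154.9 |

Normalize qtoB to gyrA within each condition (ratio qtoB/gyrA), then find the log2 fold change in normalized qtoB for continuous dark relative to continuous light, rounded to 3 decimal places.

qtoB/gyrA (continuous light) = 105.1 / 79.12 = 1.3284
qtoB/gyrA (continuous dark) = 2042 / 154.9 = 13.183
Fold change = 13.183 / 1.3284 = 9.9240
log2(9.9240) = 3.3109

3.311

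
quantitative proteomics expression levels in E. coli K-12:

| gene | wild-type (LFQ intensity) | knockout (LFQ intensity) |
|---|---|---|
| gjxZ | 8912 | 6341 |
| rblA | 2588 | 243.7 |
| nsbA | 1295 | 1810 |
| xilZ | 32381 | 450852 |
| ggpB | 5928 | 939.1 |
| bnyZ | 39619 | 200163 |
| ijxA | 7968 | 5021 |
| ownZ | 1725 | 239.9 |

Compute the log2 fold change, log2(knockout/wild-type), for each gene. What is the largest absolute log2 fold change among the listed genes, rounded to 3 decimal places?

3.799

log2(6341/8912) = -0.491  (gjxZ)
log2(243.7/2588) = -3.409  (rblA)
log2(1810/1295) = 0.483  (nsbA)
log2(450852/32381) = 3.799  (xilZ)
log2(939.1/5928) = -2.658  (ggpB)
log2(200163/39619) = 2.337  (bnyZ)
log2(5021/7968) = -0.666  (ijxA)
log2(239.9/1725) = -2.846  (ownZ)
The largest magnitude belongs to xilZ.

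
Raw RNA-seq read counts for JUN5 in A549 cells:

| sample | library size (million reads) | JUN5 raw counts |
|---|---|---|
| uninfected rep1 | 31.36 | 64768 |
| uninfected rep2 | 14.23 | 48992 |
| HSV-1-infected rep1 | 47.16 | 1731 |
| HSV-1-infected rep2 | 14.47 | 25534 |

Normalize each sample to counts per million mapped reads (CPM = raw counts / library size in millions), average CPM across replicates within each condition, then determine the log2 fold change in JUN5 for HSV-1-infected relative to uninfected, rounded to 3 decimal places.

CPM(uninfected rep1) = 64768 / 31.36 = 2065.3061
CPM(uninfected rep2) = 48992 / 14.23 = 3442.8672
CPM(HSV-1-infected rep1) = 1731 / 47.16 = 36.7048
CPM(HSV-1-infected rep2) = 25534 / 14.47 = 1764.6164
mean CPM(uninfected) = 2754.0867; mean CPM(HSV-1-infected) = 900.6606
Fold change = 900.6606 / 2754.0867 = 0.32703
log2(0.32703) = -1.6125

-1.613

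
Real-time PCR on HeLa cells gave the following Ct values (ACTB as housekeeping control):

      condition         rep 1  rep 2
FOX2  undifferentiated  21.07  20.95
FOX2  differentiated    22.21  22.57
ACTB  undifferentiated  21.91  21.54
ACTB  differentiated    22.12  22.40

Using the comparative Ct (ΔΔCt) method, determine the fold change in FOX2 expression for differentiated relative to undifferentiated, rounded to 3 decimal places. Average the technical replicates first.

Mean Ct: FOX2 undifferentiated 21.010; FOX2 differentiated 22.390; ACTB undifferentiated 21.725; ACTB differentiated 22.260
ΔCt(undifferentiated) = 21.010 − 21.725 = -0.715
ΔCt(differentiated) = 22.390 − 22.260 = 0.130
ΔΔCt = 0.130 − (-0.715) = 0.845
Fold change = 2^(−0.845) = 0.5567

0.557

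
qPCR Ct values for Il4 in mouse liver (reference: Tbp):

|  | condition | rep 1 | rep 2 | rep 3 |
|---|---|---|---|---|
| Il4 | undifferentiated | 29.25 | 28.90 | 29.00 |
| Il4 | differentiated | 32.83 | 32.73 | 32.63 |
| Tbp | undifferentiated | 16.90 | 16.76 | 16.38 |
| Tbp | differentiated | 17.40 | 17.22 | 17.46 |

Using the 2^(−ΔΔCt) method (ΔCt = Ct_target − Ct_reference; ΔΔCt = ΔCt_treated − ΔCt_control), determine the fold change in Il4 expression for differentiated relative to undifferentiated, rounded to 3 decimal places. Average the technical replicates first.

0.125

Mean Ct: Il4 undifferentiated 29.050; Il4 differentiated 32.730; Tbp undifferentiated 16.680; Tbp differentiated 17.360
ΔCt(undifferentiated) = 29.050 − 16.680 = 12.370
ΔCt(differentiated) = 32.730 − 17.360 = 15.370
ΔΔCt = 15.370 − 12.370 = 3.000
Fold change = 2^(−3.000) = 0.1250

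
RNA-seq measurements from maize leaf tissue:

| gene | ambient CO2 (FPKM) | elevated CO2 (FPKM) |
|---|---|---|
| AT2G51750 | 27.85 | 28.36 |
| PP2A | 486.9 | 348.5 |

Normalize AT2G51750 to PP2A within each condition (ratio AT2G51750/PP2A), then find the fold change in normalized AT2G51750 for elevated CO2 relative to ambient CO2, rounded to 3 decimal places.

AT2G51750/PP2A (ambient CO2) = 27.85 / 486.9 = 0.057199
AT2G51750/PP2A (elevated CO2) = 28.36 / 348.5 = 0.081377
Fold change = 0.081377 / 0.057199 = 1.4227

1.423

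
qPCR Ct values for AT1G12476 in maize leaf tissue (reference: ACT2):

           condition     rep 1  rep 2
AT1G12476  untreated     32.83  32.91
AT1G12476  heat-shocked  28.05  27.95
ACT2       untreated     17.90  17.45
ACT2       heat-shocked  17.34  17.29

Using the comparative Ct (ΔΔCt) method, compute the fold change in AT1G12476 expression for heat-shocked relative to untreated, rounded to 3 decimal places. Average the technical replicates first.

22.785

Mean Ct: AT1G12476 untreated 32.870; AT1G12476 heat-shocked 28.000; ACT2 untreated 17.675; ACT2 heat-shocked 17.315
ΔCt(untreated) = 32.870 − 17.675 = 15.195
ΔCt(heat-shocked) = 28.000 − 17.315 = 10.685
ΔΔCt = 10.685 − 15.195 = -4.510
Fold change = 2^(−(-4.510)) = 2^4.510 = 22.7848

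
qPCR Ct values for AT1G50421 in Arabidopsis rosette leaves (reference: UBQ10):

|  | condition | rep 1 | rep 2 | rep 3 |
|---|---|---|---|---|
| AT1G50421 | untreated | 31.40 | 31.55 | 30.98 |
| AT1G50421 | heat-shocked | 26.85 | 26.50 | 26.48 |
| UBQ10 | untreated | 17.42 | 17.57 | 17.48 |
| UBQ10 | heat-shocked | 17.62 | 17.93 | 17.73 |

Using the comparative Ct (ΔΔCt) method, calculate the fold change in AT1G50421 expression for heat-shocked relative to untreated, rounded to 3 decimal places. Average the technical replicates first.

Mean Ct: AT1G50421 untreated 31.310; AT1G50421 heat-shocked 26.610; UBQ10 untreated 17.490; UBQ10 heat-shocked 17.760
ΔCt(untreated) = 31.310 − 17.490 = 13.820
ΔCt(heat-shocked) = 26.610 − 17.760 = 8.850
ΔΔCt = 8.850 − 13.820 = -4.970
Fold change = 2^(−(-4.970)) = 2^4.970 = 31.3414

31.341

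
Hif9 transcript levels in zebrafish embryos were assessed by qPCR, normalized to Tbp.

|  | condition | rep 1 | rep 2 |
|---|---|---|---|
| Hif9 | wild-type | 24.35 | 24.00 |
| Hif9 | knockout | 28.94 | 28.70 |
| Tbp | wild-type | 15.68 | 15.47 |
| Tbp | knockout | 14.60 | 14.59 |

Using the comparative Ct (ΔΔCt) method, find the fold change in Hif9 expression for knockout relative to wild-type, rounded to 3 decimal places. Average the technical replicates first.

Mean Ct: Hif9 wild-type 24.175; Hif9 knockout 28.820; Tbp wild-type 15.575; Tbp knockout 14.595
ΔCt(wild-type) = 24.175 − 15.575 = 8.600
ΔCt(knockout) = 28.820 − 14.595 = 14.225
ΔΔCt = 14.225 − 8.600 = 5.625
Fold change = 2^(−5.625) = 0.0203

0.020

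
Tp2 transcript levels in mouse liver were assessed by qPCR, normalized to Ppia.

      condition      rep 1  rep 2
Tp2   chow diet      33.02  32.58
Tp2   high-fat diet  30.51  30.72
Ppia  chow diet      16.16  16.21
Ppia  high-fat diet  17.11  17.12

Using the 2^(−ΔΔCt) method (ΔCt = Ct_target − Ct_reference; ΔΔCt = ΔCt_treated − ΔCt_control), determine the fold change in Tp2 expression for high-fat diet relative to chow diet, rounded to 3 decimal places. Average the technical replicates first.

Mean Ct: Tp2 chow diet 32.800; Tp2 high-fat diet 30.615; Ppia chow diet 16.185; Ppia high-fat diet 17.115
ΔCt(chow diet) = 32.800 − 16.185 = 16.615
ΔCt(high-fat diet) = 30.615 − 17.115 = 13.500
ΔΔCt = 13.500 − 16.615 = -3.115
Fold change = 2^(−(-3.115)) = 2^3.115 = 8.6638

8.664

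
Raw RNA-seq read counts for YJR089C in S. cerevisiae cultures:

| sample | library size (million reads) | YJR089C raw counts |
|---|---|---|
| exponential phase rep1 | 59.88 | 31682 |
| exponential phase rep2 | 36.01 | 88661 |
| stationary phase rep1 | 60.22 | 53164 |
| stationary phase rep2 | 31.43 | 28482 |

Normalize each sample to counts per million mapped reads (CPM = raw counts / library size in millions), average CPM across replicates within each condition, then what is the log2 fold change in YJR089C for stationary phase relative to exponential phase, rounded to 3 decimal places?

CPM(exponential phase rep1) = 31682 / 59.88 = 529.0915
CPM(exponential phase rep2) = 88661 / 36.01 = 2462.1216
CPM(stationary phase rep1) = 53164 / 60.22 = 882.8296
CPM(stationary phase rep2) = 28482 / 31.43 = 906.2043
mean CPM(exponential phase) = 1495.6066; mean CPM(stationary phase) = 894.5169
Fold change = 894.5169 / 1495.6066 = 0.59810
log2(0.59810) = -0.7416

-0.742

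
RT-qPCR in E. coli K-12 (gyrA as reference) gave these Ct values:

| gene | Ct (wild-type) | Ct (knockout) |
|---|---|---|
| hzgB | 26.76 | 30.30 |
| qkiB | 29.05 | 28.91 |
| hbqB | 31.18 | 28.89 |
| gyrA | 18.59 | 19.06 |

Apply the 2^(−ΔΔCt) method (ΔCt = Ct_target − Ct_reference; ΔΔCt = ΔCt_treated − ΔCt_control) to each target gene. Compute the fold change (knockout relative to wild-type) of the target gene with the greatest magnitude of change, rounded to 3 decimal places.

hzgB: ΔΔCt = (30.30−19.06) − (26.76−18.59) = 11.24 − 8.17 = 3.07; fold change = 2^-3.07 = 0.119
qkiB: ΔΔCt = (28.91−19.06) − (29.05−18.59) = 9.85 − 10.46 = -0.61; fold change = 2^0.61 = 1.526
hbqB: ΔΔCt = (28.89−19.06) − (31.18−18.59) = 9.83 − 12.59 = -2.76; fold change = 2^2.76 = 6.774
hzgB has the largest |ΔΔCt| = 3.07.

0.119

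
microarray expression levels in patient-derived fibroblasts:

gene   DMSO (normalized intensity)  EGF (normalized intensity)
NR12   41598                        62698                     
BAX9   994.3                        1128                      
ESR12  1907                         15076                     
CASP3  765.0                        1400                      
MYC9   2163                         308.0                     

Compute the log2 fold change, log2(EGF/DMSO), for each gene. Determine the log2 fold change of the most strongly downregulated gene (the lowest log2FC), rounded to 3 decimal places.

-2.812

log2(62698/41598) = 0.592  (NR12)
log2(1128/994.3) = 0.182  (BAX9)
log2(15076/1907) = 2.983  (ESR12)
log2(1400/765.0) = 0.872  (CASP3)
log2(308.0/2163) = -2.812  (MYC9)
MYC9 is most strongly downregulated.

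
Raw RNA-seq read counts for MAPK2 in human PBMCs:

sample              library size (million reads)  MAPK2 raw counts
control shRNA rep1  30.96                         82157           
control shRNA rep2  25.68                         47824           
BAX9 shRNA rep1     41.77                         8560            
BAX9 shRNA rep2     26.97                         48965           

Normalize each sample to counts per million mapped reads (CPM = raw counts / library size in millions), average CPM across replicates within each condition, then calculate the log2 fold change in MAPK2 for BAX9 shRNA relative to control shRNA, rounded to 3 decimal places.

-1.160

CPM(control shRNA rep1) = 82157 / 30.96 = 2653.6499
CPM(control shRNA rep2) = 47824 / 25.68 = 1862.3053
CPM(BAX9 shRNA rep1) = 8560 / 41.77 = 204.9318
CPM(BAX9 shRNA rep2) = 48965 / 26.97 = 1815.5358
mean CPM(control shRNA) = 2257.9776; mean CPM(BAX9 shRNA) = 1010.2338
Fold change = 1010.2338 / 2257.9776 = 0.44741
log2(0.44741) = -1.1603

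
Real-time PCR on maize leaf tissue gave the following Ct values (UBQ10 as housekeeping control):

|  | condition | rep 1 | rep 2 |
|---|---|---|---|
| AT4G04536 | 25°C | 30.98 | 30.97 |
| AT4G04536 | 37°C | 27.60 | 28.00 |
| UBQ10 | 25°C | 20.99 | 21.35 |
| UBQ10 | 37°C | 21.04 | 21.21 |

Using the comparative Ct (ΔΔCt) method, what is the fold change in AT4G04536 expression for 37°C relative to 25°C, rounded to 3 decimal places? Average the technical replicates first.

8.754

Mean Ct: AT4G04536 25°C 30.975; AT4G04536 37°C 27.800; UBQ10 25°C 21.170; UBQ10 37°C 21.125
ΔCt(25°C) = 30.975 − 21.170 = 9.805
ΔCt(37°C) = 27.800 − 21.125 = 6.675
ΔΔCt = 6.675 − 9.805 = -3.130
Fold change = 2^(−(-3.130)) = 2^3.130 = 8.7543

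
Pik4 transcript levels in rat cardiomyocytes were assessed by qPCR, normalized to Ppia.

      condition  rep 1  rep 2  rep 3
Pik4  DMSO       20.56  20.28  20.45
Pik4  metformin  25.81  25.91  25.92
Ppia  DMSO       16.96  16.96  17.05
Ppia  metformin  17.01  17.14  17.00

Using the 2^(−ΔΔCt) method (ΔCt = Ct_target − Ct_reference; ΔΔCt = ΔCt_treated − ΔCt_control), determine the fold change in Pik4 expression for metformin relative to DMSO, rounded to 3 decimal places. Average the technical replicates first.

Mean Ct: Pik4 DMSO 20.430; Pik4 metformin 25.880; Ppia DMSO 16.990; Ppia metformin 17.050
ΔCt(DMSO) = 20.430 − 16.990 = 3.440
ΔCt(metformin) = 25.880 − 17.050 = 8.830
ΔΔCt = 8.830 − 3.440 = 5.390
Fold change = 2^(−5.390) = 0.0238

0.024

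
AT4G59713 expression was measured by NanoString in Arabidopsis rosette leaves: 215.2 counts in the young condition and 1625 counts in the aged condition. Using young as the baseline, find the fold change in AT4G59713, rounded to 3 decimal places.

Fold change = 1625 / 215.2 = 7.5511
AT4G59713 is upregulated.

7.551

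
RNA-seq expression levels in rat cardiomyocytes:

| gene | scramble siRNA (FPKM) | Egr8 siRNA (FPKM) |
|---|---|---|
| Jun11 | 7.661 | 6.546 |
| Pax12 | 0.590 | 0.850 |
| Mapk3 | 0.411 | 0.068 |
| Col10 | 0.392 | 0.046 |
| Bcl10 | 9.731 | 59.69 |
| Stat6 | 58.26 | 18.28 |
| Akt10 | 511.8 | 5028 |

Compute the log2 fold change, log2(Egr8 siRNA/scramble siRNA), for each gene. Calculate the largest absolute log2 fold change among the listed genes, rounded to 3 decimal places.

log2(6.546/7.661) = -0.227  (Jun11)
log2(0.850/0.590) = 0.527  (Pax12)
log2(0.068/0.411) = -2.596  (Mapk3)
log2(0.046/0.392) = -3.091  (Col10)
log2(59.69/9.731) = 2.617  (Bcl10)
log2(18.28/58.26) = -1.672  (Stat6)
log2(5028/511.8) = 3.296  (Akt10)
The largest magnitude belongs to Akt10.

3.296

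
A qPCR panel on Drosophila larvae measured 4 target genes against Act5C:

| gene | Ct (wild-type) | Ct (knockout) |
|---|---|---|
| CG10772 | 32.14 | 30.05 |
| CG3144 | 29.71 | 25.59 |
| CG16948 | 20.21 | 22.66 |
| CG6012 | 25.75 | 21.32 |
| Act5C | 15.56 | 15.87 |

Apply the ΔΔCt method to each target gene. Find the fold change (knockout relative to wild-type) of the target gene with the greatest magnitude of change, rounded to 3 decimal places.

26.723

CG10772: ΔΔCt = (30.05−15.87) − (32.14−15.56) = 14.18 − 16.58 = -2.40; fold change = 2^2.40 = 5.278
CG3144: ΔΔCt = (25.59−15.87) − (29.71−15.56) = 9.72 − 14.15 = -4.43; fold change = 2^4.43 = 21.556
CG16948: ΔΔCt = (22.66−15.87) − (20.21−15.56) = 6.79 − 4.65 = 2.14; fold change = 2^-2.14 = 0.227
CG6012: ΔΔCt = (21.32−15.87) − (25.75−15.56) = 5.45 − 10.19 = -4.74; fold change = 2^4.74 = 26.723
CG6012 has the largest |ΔΔCt| = 4.74.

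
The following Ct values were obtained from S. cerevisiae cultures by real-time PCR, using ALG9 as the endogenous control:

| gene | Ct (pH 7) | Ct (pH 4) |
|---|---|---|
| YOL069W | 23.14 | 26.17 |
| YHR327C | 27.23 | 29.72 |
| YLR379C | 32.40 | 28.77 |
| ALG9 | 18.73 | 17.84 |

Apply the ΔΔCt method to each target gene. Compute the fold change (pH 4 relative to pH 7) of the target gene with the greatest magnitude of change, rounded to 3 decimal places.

YOL069W: ΔΔCt = (26.17−17.84) − (23.14−18.73) = 8.33 − 4.41 = 3.92; fold change = 2^-3.92 = 0.066
YHR327C: ΔΔCt = (29.72−17.84) − (27.23−18.73) = 11.88 − 8.50 = 3.38; fold change = 2^-3.38 = 0.096
YLR379C: ΔΔCt = (28.77−17.84) − (32.40−18.73) = 10.93 − 13.67 = -2.74; fold change = 2^2.74 = 6.681
YOL069W has the largest |ΔΔCt| = 3.92.

0.066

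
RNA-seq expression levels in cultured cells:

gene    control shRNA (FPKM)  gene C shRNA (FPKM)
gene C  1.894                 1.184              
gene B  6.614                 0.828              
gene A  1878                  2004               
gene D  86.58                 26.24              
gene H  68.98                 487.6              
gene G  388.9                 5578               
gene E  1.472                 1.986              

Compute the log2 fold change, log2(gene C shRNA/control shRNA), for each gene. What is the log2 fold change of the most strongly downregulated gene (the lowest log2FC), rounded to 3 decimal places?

log2(1.184/1.894) = -0.678  (gene C)
log2(0.828/6.614) = -2.998  (gene B)
log2(2004/1878) = 0.094  (gene A)
log2(26.24/86.58) = -1.722  (gene D)
log2(487.6/68.98) = 2.821  (gene H)
log2(5578/388.9) = 3.842  (gene G)
log2(1.986/1.472) = 0.432  (gene E)
gene B is most strongly downregulated.

-2.998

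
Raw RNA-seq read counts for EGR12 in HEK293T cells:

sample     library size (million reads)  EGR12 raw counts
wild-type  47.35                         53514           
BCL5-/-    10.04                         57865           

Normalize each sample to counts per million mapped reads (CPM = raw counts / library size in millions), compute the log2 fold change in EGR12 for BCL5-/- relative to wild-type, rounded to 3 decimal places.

2.350

CPM(wild-type) = 53514 / 47.35 = 1130.1795
CPM(BCL5-/-) = 57865 / 10.04 = 5763.4462
Fold change = 5763.4462 / 1130.1795 = 5.09958
log2(5.09958) = 2.3504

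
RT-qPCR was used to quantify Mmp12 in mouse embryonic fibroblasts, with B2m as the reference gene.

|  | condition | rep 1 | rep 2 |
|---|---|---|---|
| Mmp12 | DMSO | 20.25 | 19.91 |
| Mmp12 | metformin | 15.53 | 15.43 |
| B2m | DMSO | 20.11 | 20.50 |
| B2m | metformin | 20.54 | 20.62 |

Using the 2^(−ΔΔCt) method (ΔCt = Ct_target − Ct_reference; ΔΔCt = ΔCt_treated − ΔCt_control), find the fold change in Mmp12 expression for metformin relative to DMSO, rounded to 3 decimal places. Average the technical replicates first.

Mean Ct: Mmp12 DMSO 20.080; Mmp12 metformin 15.480; B2m DMSO 20.305; B2m metformin 20.580
ΔCt(DMSO) = 20.080 − 20.305 = -0.225
ΔCt(metformin) = 15.480 − 20.580 = -5.100
ΔΔCt = -5.100 − (-0.225) = -4.875
Fold change = 2^(−(-4.875)) = 2^4.875 = 29.3441

29.344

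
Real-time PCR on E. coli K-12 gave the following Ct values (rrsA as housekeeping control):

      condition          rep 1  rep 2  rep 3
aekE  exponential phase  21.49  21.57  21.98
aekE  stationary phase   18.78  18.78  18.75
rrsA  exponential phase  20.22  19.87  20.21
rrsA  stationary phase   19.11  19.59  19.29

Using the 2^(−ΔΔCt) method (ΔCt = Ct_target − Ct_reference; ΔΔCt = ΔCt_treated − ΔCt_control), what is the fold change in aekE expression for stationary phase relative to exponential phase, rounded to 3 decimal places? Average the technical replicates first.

Mean Ct: aekE exponential phase 21.680; aekE stationary phase 18.770; rrsA exponential phase 20.100; rrsA stationary phase 19.330
ΔCt(exponential phase) = 21.680 − 20.100 = 1.580
ΔCt(stationary phase) = 18.770 − 19.330 = -0.560
ΔΔCt = -0.560 − 1.580 = -2.140
Fold change = 2^(−(-2.140)) = 2^2.140 = 4.4076

4.408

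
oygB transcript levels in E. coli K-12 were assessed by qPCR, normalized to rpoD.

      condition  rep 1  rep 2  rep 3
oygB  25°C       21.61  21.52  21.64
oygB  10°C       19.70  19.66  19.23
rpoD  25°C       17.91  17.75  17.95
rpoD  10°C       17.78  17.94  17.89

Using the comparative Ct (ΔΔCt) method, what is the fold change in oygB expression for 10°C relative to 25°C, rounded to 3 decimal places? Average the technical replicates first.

4.170

Mean Ct: oygB 25°C 21.590; oygB 10°C 19.530; rpoD 25°C 17.870; rpoD 10°C 17.870
ΔCt(25°C) = 21.590 − 17.870 = 3.720
ΔCt(10°C) = 19.530 − 17.870 = 1.660
ΔΔCt = 1.660 − 3.720 = -2.060
Fold change = 2^(−(-2.060)) = 2^2.060 = 4.1699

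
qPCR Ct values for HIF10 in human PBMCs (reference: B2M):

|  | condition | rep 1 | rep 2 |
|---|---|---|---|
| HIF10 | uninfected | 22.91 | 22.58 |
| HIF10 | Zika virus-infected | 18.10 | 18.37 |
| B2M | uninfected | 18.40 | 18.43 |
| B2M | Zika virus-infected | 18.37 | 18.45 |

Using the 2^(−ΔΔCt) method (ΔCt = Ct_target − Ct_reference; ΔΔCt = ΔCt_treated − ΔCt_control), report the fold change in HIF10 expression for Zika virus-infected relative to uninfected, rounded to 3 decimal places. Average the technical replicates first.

Mean Ct: HIF10 uninfected 22.745; HIF10 Zika virus-infected 18.235; B2M uninfected 18.415; B2M Zika virus-infected 18.410
ΔCt(uninfected) = 22.745 − 18.415 = 4.330
ΔCt(Zika virus-infected) = 18.235 − 18.410 = -0.175
ΔΔCt = -0.175 − 4.330 = -4.505
Fold change = 2^(−(-4.505)) = 2^4.505 = 22.7060

22.706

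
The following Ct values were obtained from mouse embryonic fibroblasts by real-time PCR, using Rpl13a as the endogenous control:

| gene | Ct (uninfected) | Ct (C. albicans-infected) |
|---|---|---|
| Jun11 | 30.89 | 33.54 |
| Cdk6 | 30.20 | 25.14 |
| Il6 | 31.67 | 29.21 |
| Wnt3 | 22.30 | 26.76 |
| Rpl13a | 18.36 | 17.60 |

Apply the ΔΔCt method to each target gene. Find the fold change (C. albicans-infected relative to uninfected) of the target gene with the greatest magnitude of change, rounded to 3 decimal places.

Jun11: ΔΔCt = (33.54−17.60) − (30.89−18.36) = 15.94 − 12.53 = 3.41; fold change = 2^-3.41 = 0.094
Cdk6: ΔΔCt = (25.14−17.60) − (30.20−18.36) = 7.54 − 11.84 = -4.30; fold change = 2^4.30 = 19.698
Il6: ΔΔCt = (29.21−17.60) − (31.67−18.36) = 11.61 − 13.31 = -1.70; fold change = 2^1.70 = 3.249
Wnt3: ΔΔCt = (26.76−17.60) − (22.30−18.36) = 9.16 − 3.94 = 5.22; fold change = 2^-5.22 = 0.027
Wnt3 has the largest |ΔΔCt| = 5.22.

0.027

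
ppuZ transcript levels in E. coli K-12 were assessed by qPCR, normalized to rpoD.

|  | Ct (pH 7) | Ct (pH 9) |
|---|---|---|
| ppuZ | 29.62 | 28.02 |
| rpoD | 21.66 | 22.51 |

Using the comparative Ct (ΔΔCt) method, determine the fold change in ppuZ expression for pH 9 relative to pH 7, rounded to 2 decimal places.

5.46

ΔCt(pH 7) = 29.620 − 21.660 = 7.960
ΔCt(pH 9) = 28.020 − 22.510 = 5.510
ΔΔCt = 5.510 − 7.960 = -2.450
Fold change = 2^(−(-2.450)) = 2^2.450 = 5.464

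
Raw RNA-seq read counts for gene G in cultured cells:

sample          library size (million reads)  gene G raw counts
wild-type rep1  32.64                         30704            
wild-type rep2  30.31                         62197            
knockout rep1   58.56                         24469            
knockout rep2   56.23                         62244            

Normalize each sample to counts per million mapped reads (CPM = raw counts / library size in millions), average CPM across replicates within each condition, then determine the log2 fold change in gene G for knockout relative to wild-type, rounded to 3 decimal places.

-0.973

CPM(wild-type rep1) = 30704 / 32.64 = 940.6863
CPM(wild-type rep2) = 62197 / 30.31 = 2052.0290
CPM(knockout rep1) = 24469 / 58.56 = 417.8449
CPM(knockout rep2) = 62244 / 56.23 = 1106.9536
mean CPM(wild-type) = 1496.3577; mean CPM(knockout) = 762.3993
Fold change = 762.3993 / 1496.3577 = 0.50950
log2(0.50950) = -0.9728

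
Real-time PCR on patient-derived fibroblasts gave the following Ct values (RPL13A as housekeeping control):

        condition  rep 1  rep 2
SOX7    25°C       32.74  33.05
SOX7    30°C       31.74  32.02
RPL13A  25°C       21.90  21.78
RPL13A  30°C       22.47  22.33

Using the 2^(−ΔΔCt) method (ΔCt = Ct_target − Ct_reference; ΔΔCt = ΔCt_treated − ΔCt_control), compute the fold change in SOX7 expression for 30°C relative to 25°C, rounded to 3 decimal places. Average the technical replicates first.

Mean Ct: SOX7 25°C 32.895; SOX7 30°C 31.880; RPL13A 25°C 21.840; RPL13A 30°C 22.400
ΔCt(25°C) = 32.895 − 21.840 = 11.055
ΔCt(30°C) = 31.880 − 22.400 = 9.480
ΔΔCt = 9.480 − 11.055 = -1.575
Fold change = 2^(−(-1.575)) = 2^1.575 = 2.9794

2.979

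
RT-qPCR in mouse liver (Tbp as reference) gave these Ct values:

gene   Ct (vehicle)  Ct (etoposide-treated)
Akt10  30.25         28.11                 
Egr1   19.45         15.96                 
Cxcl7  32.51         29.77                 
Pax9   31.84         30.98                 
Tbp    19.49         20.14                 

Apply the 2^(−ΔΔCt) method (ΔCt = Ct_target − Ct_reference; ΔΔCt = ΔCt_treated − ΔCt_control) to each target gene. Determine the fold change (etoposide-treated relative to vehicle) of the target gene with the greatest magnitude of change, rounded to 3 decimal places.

Akt10: ΔΔCt = (28.11−20.14) − (30.25−19.49) = 7.97 − 10.76 = -2.79; fold change = 2^2.79 = 6.916
Egr1: ΔΔCt = (15.96−20.14) − (19.45−19.49) = -4.18 − (-0.04) = -4.14; fold change = 2^4.14 = 17.630
Cxcl7: ΔΔCt = (29.77−20.14) − (32.51−19.49) = 9.63 − 13.02 = -3.39; fold change = 2^3.39 = 10.483
Pax9: ΔΔCt = (30.98−20.14) − (31.84−19.49) = 10.84 − 12.35 = -1.51; fold change = 2^1.51 = 2.848
Egr1 has the largest |ΔΔCt| = 4.14.

17.630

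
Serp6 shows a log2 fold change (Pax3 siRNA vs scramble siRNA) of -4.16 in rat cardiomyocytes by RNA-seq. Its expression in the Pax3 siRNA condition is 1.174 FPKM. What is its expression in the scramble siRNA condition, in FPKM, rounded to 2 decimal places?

20.99

Fold change = 2^(-4.16) = 0.0559
scramble siRNA expression = 1.174 / 0.0559 = 20.99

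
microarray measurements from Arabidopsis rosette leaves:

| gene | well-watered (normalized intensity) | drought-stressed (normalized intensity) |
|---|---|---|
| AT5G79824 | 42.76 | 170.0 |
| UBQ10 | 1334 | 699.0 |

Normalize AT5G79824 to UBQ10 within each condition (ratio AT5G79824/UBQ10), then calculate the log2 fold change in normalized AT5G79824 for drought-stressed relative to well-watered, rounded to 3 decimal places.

2.924

AT5G79824/UBQ10 (well-watered) = 42.76 / 1334 = 0.032054
AT5G79824/UBQ10 (drought-stressed) = 170.0 / 699.0 = 0.2432
Fold change = 0.2432 / 0.032054 = 7.5873
log2(7.5873) = 2.9236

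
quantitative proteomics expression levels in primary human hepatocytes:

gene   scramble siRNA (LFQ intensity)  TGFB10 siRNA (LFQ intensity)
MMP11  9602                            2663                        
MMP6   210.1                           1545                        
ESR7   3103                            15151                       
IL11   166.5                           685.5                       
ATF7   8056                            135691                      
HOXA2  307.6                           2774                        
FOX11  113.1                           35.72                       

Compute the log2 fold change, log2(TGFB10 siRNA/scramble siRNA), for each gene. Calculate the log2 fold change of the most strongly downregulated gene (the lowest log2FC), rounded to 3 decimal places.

log2(2663/9602) = -1.850  (MMP11)
log2(1545/210.1) = 2.878  (MMP6)
log2(15151/3103) = 2.288  (ESR7)
log2(685.5/166.5) = 2.042  (IL11)
log2(135691/8056) = 4.074  (ATF7)
log2(2774/307.6) = 3.173  (HOXA2)
log2(35.72/113.1) = -1.663  (FOX11)
MMP11 is most strongly downregulated.

-1.850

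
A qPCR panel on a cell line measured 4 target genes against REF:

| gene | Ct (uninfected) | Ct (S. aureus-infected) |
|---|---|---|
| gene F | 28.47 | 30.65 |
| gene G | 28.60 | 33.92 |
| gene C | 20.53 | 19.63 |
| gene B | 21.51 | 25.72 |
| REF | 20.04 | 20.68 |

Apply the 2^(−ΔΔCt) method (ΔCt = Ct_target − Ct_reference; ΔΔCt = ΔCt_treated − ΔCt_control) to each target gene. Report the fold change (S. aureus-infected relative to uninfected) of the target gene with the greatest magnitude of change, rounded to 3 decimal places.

gene F: ΔΔCt = (30.65−20.68) − (28.47−20.04) = 9.97 − 8.43 = 1.54; fold change = 2^-1.54 = 0.344
gene G: ΔΔCt = (33.92−20.68) − (28.60−20.04) = 13.24 − 8.56 = 4.68; fold change = 2^-4.68 = 0.039
gene C: ΔΔCt = (19.63−20.68) − (20.53−20.04) = -1.05 − 0.49 = -1.54; fold change = 2^1.54 = 2.908
gene B: ΔΔCt = (25.72−20.68) − (21.51−20.04) = 5.04 − 1.47 = 3.57; fold change = 2^-3.57 = 0.084
gene G has the largest |ΔΔCt| = 4.68.

0.039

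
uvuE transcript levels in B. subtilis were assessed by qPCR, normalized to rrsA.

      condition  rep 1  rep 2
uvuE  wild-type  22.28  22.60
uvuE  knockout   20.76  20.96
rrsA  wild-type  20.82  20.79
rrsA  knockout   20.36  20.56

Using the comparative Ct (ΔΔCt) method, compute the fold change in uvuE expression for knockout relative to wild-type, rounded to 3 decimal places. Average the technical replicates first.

Mean Ct: uvuE wild-type 22.440; uvuE knockout 20.860; rrsA wild-type 20.805; rrsA knockout 20.460
ΔCt(wild-type) = 22.440 − 20.805 = 1.635
ΔCt(knockout) = 20.860 − 20.460 = 0.400
ΔΔCt = 0.400 − 1.635 = -1.235
Fold change = 2^(−(-1.235)) = 2^1.235 = 2.3538

2.354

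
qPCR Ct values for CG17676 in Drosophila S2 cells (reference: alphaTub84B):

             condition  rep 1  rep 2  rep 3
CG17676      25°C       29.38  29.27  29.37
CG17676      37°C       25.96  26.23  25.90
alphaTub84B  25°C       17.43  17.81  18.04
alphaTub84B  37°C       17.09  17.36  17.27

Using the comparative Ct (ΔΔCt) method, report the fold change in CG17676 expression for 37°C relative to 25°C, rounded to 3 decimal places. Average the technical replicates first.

6.916

Mean Ct: CG17676 25°C 29.340; CG17676 37°C 26.030; alphaTub84B 25°C 17.760; alphaTub84B 37°C 17.240
ΔCt(25°C) = 29.340 − 17.760 = 11.580
ΔCt(37°C) = 26.030 − 17.240 = 8.790
ΔΔCt = 8.790 − 11.580 = -2.790
Fold change = 2^(−(-2.790)) = 2^2.790 = 6.9163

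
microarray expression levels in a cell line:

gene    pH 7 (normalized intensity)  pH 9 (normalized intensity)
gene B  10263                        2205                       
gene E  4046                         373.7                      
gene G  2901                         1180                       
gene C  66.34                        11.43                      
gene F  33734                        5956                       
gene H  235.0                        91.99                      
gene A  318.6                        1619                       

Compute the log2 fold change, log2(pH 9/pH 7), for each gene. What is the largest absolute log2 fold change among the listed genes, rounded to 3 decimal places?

3.437

log2(2205/10263) = -2.219  (gene B)
log2(373.7/4046) = -3.437  (gene E)
log2(1180/2901) = -1.298  (gene G)
log2(11.43/66.34) = -2.537  (gene C)
log2(5956/33734) = -2.502  (gene F)
log2(91.99/235.0) = -1.353  (gene H)
log2(1619/318.6) = 2.345  (gene A)
The largest magnitude belongs to gene E.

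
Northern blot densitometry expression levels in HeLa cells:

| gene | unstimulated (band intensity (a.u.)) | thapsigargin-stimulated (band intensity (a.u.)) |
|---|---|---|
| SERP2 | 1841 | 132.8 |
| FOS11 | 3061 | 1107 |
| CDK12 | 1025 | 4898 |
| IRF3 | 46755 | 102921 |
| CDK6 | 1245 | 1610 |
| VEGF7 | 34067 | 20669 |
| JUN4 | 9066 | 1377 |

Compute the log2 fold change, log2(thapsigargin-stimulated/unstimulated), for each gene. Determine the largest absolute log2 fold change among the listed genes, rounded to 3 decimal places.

log2(132.8/1841) = -3.793  (SERP2)
log2(1107/3061) = -1.467  (FOS11)
log2(4898/1025) = 2.257  (CDK12)
log2(102921/46755) = 1.138  (IRF3)
log2(1610/1245) = 0.371  (CDK6)
log2(20669/34067) = -0.721  (VEGF7)
log2(1377/9066) = -2.719  (JUN4)
The largest magnitude belongs to SERP2.

3.793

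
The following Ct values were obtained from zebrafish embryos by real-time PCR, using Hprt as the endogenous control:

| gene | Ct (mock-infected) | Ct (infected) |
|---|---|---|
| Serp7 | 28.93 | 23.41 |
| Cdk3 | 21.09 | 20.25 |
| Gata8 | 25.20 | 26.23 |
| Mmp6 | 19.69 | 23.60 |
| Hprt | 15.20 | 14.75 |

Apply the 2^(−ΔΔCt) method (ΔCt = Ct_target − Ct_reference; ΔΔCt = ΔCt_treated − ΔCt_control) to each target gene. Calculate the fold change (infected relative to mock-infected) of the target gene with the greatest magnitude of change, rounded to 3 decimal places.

Serp7: ΔΔCt = (23.41−14.75) − (28.93−15.20) = 8.66 − 13.73 = -5.07; fold change = 2^5.07 = 33.591
Cdk3: ΔΔCt = (20.25−14.75) − (21.09−15.20) = 5.50 − 5.89 = -0.39; fold change = 2^0.39 = 1.310
Gata8: ΔΔCt = (26.23−14.75) − (25.20−15.20) = 11.48 − 10.00 = 1.48; fold change = 2^-1.48 = 0.358
Mmp6: ΔΔCt = (23.60−14.75) − (19.69−15.20) = 8.85 − 4.49 = 4.36; fold change = 2^-4.36 = 0.049
Serp7 has the largest |ΔΔCt| = 5.07.

33.591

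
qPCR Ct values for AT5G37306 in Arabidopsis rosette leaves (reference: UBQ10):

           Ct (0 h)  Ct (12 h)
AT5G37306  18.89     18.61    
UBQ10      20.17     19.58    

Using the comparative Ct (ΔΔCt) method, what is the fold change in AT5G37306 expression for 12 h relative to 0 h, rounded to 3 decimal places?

ΔCt(0 h) = 18.890 − 20.170 = -1.280
ΔCt(12 h) = 18.610 − 19.580 = -0.970
ΔΔCt = -0.970 − (-1.280) = 0.310
Fold change = 2^(−0.310) = 0.8066

0.807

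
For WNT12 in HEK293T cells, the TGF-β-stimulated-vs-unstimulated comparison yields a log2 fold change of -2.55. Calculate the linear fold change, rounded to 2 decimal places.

0.17

Fold change = 2^(-2.55) = 0.171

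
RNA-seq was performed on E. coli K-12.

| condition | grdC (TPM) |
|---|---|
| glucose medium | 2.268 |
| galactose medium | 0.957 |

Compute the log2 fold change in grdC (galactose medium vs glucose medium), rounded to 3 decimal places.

-1.245

Fold change = 0.957 / 2.268 = 0.4220
log2(0.4220) = -1.2448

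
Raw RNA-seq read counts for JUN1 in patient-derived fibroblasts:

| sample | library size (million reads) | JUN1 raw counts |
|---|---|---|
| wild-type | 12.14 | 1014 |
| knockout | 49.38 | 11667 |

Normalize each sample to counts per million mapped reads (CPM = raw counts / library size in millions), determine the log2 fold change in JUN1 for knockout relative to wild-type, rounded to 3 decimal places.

1.500

CPM(wild-type) = 1014 / 12.14 = 83.5255
CPM(knockout) = 11667 / 49.38 = 236.2697
Fold change = 236.2697 / 83.5255 = 2.82871
log2(2.82871) = 1.5001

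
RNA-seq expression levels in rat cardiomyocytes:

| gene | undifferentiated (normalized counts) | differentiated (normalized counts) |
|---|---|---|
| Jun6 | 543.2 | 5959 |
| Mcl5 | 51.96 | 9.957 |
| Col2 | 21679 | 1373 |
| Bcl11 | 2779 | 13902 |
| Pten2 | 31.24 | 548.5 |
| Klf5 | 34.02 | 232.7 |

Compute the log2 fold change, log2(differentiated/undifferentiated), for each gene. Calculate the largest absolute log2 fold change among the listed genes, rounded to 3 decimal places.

4.134

log2(5959/543.2) = 3.456  (Jun6)
log2(9.957/51.96) = -2.384  (Mcl5)
log2(1373/21679) = -3.981  (Col2)
log2(13902/2779) = 2.323  (Bcl11)
log2(548.5/31.24) = 4.134  (Pten2)
log2(232.7/34.02) = 2.774  (Klf5)
The largest magnitude belongs to Pten2.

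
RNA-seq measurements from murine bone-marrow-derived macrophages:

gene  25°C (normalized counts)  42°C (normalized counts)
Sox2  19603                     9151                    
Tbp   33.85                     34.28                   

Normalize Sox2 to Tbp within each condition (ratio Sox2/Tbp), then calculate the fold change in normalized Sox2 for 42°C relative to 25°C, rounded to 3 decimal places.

0.461

Sox2/Tbp (25°C) = 19603 / 33.85 = 579.11
Sox2/Tbp (42°C) = 9151 / 34.28 = 266.95
Fold change = 266.95 / 579.11 = 0.4610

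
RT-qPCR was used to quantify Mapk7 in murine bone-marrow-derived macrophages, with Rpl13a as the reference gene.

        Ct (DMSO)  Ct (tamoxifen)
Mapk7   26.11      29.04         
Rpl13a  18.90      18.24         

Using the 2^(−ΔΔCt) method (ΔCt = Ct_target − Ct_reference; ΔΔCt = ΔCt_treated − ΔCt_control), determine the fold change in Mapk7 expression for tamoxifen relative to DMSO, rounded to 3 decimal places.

0.083

ΔCt(DMSO) = 26.110 − 18.900 = 7.210
ΔCt(tamoxifen) = 29.040 − 18.240 = 10.800
ΔΔCt = 10.800 − 7.210 = 3.590
Fold change = 2^(−3.590) = 0.0830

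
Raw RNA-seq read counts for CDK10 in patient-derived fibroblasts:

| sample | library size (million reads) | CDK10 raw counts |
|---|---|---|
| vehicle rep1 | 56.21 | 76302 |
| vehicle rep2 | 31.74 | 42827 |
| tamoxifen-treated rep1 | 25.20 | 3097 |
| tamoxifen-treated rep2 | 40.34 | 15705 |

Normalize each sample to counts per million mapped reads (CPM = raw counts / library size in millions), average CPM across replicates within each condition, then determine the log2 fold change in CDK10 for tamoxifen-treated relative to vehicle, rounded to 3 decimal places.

-2.402

CPM(vehicle rep1) = 76302 / 56.21 = 1357.4453
CPM(vehicle rep2) = 42827 / 31.74 = 1349.3069
CPM(tamoxifen-treated rep1) = 3097 / 25.20 = 122.8968
CPM(tamoxifen-treated rep2) = 15705 / 40.34 = 389.3158
mean CPM(vehicle) = 1353.3761; mean CPM(tamoxifen-treated) = 256.1063
Fold change = 256.1063 / 1353.3761 = 0.18924
log2(0.18924) = -2.4017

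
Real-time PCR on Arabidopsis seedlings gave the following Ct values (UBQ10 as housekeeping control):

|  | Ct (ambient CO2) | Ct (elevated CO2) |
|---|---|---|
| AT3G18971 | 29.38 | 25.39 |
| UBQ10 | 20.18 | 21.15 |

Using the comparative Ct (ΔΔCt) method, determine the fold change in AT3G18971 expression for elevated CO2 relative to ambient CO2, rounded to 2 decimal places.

31.12

ΔCt(ambient CO2) = 29.380 − 20.180 = 9.200
ΔCt(elevated CO2) = 25.390 − 21.150 = 4.240
ΔΔCt = 4.240 − 9.200 = -4.960
Fold change = 2^(−(-4.960)) = 2^4.960 = 31.125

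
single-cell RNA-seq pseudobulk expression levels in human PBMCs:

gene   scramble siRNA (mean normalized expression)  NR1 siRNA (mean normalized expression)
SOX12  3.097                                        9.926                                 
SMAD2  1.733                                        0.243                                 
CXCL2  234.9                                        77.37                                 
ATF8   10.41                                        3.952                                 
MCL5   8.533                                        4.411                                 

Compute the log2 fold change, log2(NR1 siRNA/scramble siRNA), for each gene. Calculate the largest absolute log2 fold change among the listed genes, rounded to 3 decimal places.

2.834

log2(9.926/3.097) = 1.680  (SOX12)
log2(0.243/1.733) = -2.834  (SMAD2)
log2(77.37/234.9) = -1.602  (CXCL2)
log2(3.952/10.41) = -1.397  (ATF8)
log2(4.411/8.533) = -0.952  (MCL5)
The largest magnitude belongs to SMAD2.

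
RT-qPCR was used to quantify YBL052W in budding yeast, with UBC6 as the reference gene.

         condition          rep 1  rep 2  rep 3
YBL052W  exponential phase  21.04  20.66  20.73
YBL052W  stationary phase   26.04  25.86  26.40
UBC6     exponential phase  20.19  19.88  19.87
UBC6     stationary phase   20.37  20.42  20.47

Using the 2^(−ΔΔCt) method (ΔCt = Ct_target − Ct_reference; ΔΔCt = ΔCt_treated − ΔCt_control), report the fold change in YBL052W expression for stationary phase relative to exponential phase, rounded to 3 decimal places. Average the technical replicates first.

0.035

Mean Ct: YBL052W exponential phase 20.810; YBL052W stationary phase 26.100; UBC6 exponential phase 19.980; UBC6 stationary phase 20.420
ΔCt(exponential phase) = 20.810 − 19.980 = 0.830
ΔCt(stationary phase) = 26.100 − 20.420 = 5.680
ΔΔCt = 5.680 − 0.830 = 4.850
Fold change = 2^(−4.850) = 0.0347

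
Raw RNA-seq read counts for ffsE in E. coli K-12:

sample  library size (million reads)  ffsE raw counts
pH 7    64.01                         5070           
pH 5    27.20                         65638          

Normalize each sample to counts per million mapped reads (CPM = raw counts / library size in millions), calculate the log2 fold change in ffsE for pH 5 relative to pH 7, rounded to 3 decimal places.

CPM(pH 7) = 5070 / 64.01 = 79.2064
CPM(pH 5) = 65638 / 27.20 = 2413.1618
Fold change = 2413.1618 / 79.2064 = 30.46676
log2(30.46676) = 4.9292

4.929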